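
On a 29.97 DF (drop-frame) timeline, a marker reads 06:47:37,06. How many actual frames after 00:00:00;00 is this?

Complete 10-minute blocks: 40, each 17982 frames → 719280.
Remaining 7 whole minutes in the current block: 1800 + 6 × 1798 = 12588 frames.
Within the current minute: 37 × 30 + 6 − 2 = 1114 (labels ;00/;01 skipped at this minute). Total = 719280 + 12588 + 1114 = 732982.

732982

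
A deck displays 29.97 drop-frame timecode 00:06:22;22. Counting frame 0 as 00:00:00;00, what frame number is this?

As if non-drop at 30 labels/s: (0 × 3600 + 6 × 60 + 22) × 30 + 22 = 11482.
Minute boundaries passed: 6; those not divisible by 10: 6 − 0 = 6; dropped labels = 2 × 6 = 12.
Actual frame index = 11482 − 12 = 11470.

11470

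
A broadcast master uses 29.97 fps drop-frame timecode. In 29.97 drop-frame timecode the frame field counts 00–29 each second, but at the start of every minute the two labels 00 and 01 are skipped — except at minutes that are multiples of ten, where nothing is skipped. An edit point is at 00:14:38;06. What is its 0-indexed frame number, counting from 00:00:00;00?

26320

As if non-drop at 30 labels/s: (0 × 3600 + 14 × 60 + 38) × 30 + 6 = 26346.
Minute boundaries passed: 14; those not divisible by 10: 14 − 1 = 13; dropped labels = 2 × 13 = 26.
Actual frame index = 26346 − 26 = 26320.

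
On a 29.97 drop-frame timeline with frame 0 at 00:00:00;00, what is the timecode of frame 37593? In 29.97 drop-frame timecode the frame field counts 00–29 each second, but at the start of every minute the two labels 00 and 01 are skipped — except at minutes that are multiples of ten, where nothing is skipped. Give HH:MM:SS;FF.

Each 10-minute DF block holds 10 × 60 × 30 − 9 × 2 = 17982 frames. 37593 ÷ 17982 → 2 full blocks, remainder 1629.
Within the partial block the first minute is 1800 frames and each further minute 1798, so 0 further minute boundaries passed. Total skipped labels = 18 × 2 + 2 × 0 = 36.
Non-drop label index = 37593 + 36 = 37629; at 30 labels/s that is 00:20:54:09, i.e. DF 00:20:54;09.

00:20:54;09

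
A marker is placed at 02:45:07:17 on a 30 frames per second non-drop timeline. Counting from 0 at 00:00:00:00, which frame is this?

297227

Total seconds to the label: (2 × 3600 + 45 × 60 + 7) = 9907.
Frame index = 9907 × 30 + 17 = 297227.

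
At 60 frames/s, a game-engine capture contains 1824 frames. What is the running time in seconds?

Running time = 1824 / (60) = 30.4 s.

30.4 seconds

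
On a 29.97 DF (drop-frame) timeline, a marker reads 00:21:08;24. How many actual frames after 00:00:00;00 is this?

As if non-drop at 30 labels/s: (0 × 3600 + 21 × 60 + 8) × 30 + 24 = 38064.
Minute boundaries passed: 21; those not divisible by 10: 21 − 2 = 19; dropped labels = 2 × 19 = 38.
Actual frame index = 38064 − 38 = 38026.

38026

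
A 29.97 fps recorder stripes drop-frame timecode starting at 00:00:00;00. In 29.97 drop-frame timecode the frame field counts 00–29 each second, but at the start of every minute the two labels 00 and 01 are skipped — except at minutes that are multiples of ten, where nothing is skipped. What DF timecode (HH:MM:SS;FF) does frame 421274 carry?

03:54:16;16

Each 10-minute DF block holds 10 × 60 × 30 − 9 × 2 = 17982 frames. 421274 ÷ 17982 → 23 full blocks, remainder 7688.
Within the partial block the first minute is 1800 frames and each further minute 1798, so 4 further minute boundaries passed. Total skipped labels = 18 × 23 + 2 × 4 = 422.
Non-drop label index = 421274 + 422 = 421696; at 30 labels/s that is 03:54:16:16, i.e. DF 03:54:16;16.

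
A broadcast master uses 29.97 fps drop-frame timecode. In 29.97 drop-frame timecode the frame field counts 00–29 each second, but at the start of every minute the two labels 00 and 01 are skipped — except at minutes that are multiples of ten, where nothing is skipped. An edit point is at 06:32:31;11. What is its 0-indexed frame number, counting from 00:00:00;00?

705835

As if non-drop at 30 labels/s: (6 × 3600 + 32 × 60 + 31) × 30 + 11 = 706541.
Minute boundaries passed: 392; those not divisible by 10: 392 − 39 = 353; dropped labels = 2 × 353 = 706.
Actual frame index = 706541 − 706 = 705835.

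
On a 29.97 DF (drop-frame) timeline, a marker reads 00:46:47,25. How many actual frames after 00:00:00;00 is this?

As if non-drop at 30 labels/s: (0 × 3600 + 46 × 60 + 47) × 30 + 25 = 84235.
Minute boundaries passed: 46; those not divisible by 10: 46 − 4 = 42; dropped labels = 2 × 42 = 84.
Actual frame index = 84235 − 84 = 84151.

84151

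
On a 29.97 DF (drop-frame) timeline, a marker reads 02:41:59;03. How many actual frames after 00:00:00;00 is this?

291283

Complete 10-minute blocks: 16, each 17982 frames → 287712.
Remaining 1 whole minute in the current block: 1800 + 0 × 1798 = 1800 frames.
Within the current minute: 59 × 30 + 3 − 2 = 1771 (labels ;00/;01 skipped at this minute). Total = 287712 + 1800 + 1771 = 291283.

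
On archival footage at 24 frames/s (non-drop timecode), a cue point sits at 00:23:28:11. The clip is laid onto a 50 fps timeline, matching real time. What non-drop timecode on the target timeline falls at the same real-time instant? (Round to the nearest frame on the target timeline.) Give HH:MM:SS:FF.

Source frame index: (0×3600 + 23×60 + 28) × 24 + 11 = 33803.
Real time: 33803 / (24) = 33803/24 s.
Target frame: (33803/24) × (50) = 845075/12 ≈ 70422.917 → 70423.
At 50 labels/s: frame 70423 → 00:23:28:23.

00:23:28:23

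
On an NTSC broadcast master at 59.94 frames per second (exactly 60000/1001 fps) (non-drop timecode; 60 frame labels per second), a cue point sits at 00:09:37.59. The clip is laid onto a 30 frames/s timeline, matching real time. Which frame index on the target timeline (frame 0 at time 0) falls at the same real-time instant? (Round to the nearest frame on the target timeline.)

Source frame index: (0×3600 + 9×60 + 37) × 60 + 59 = 34679.
Real time: 34679 / (60000/1001) = 34713679/60000 s.
Target frame: (34713679/60000) × (30) = 34713679/2000 ≈ 17356.839 → 17357.

frame 17357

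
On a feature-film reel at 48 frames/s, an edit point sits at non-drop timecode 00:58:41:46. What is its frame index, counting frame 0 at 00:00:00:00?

Total seconds to the label: (0 × 3600 + 58 × 60 + 41) = 3521.
Frame index = 3521 × 48 + 46 = 169054.

169054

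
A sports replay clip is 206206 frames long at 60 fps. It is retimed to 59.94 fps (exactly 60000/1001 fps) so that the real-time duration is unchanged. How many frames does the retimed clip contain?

Target frames = source frames × (target rate / source rate) = 206206 × (60000/1001)/(60) = 206206 × 1000/1001 = 206000.

206000 frames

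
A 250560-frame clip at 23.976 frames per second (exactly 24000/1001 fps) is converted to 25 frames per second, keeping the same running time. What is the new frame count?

Target frames = source frames × (target rate / source rate) = 250560 × (25)/(24000/1001) = 250560 × 1001/960 = 261261.

261261 frames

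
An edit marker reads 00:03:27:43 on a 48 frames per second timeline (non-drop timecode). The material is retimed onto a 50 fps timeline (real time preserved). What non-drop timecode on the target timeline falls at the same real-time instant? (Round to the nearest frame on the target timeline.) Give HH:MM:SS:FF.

Source frame index: (0×3600 + 3×60 + 27) × 48 + 43 = 9979.
Real time: 9979 / (48) = 9979/48 s.
Target frame: (9979/48) × (50) = 249475/24 ≈ 10394.792 → 10395.
At 50 labels/s: frame 10395 → 00:03:27:45.

00:03:27:45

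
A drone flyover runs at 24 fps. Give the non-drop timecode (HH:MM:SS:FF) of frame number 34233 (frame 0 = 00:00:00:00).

34233 ÷ 24 = 1426 full seconds, remainder 9 frames.
1426 s = 0 h 23 min 46 s.
Timecode: 00:23:46:09.

00:23:46:09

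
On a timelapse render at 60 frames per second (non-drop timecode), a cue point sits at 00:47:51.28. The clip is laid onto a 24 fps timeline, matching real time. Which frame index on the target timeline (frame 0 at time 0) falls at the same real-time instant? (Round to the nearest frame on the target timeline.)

frame 68915

Source frame index: (0×3600 + 47×60 + 51) × 60 + 28 = 172288.
Real time: 172288 / (60) = 43072/15 s.
Target frame: (43072/15) × (24) = 344576/5 ≈ 68915.200 → 68915.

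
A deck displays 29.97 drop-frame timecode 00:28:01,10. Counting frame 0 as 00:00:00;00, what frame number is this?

Complete 10-minute blocks: 2, each 17982 frames → 35964.
Remaining 8 whole minutes in the current block: 1800 + 7 × 1798 = 14386 frames.
Within the current minute: 1 × 30 + 10 − 2 = 38 (labels ;00/;01 skipped at this minute). Total = 35964 + 14386 + 38 = 50388.

50388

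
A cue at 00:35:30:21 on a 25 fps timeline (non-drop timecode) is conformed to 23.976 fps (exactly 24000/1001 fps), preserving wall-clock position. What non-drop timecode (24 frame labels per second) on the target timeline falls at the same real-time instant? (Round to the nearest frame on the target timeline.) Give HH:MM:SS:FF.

00:35:28:17

Source frame index: (0×3600 + 35×60 + 30) × 25 + 21 = 53271.
Real time: 53271 / (25) = 53271/25 s.
Target frame: (53271/25) × (24000/1001) = 51140160/1001 ≈ 51089.071 → 51089.
At 24 labels/s: frame 51089 → 00:35:28:17.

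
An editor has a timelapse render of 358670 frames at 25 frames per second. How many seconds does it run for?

Running time = 358670 / (25) = 14346.8 s.

14346.8 seconds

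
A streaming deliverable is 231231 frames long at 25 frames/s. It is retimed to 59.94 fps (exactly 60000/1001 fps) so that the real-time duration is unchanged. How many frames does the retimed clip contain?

554400 frames

Target frames = source frames × (target rate / source rate) = 231231 × (60000/1001)/(25) = 231231 × 2400/1001 = 554400.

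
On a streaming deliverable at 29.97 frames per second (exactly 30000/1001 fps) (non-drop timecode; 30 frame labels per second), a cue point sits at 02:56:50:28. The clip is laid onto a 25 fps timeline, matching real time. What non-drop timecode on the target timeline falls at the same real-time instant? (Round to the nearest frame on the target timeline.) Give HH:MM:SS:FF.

Source frame index: (2×3600 + 56×60 + 50) × 30 + 28 = 318328.
Real time: 318328 / (30000/1001) = 39830791/3750 s.
Target frame: (39830791/3750) × (25) = 39830791/150 ≈ 265538.607 → 265539.
At 25 labels/s: frame 265539 → 02:57:01:14.

02:57:01:14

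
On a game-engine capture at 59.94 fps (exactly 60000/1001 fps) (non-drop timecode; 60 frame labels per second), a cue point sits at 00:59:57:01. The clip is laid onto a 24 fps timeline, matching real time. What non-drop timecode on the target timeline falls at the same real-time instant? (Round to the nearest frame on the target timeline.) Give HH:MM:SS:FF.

01:00:00:15

Source frame index: (0×3600 + 59×60 + 57) × 60 + 1 = 215821.
Real time: 215821 / (60000/1001) = 216036821/60000 s.
Target frame: (216036821/60000) × (24) = 216036821/2500 ≈ 86414.728 → 86415.
At 24 labels/s: frame 86415 → 01:00:00:15.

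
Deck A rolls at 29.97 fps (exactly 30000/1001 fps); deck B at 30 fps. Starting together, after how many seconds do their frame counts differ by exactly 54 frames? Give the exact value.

The gap grows by |30 − 30000/1001| = 30/1001 frames per second.
Time for a 54-frame gap: 54 ÷ (30/1001) = 1801.8 s.

1801.8 seconds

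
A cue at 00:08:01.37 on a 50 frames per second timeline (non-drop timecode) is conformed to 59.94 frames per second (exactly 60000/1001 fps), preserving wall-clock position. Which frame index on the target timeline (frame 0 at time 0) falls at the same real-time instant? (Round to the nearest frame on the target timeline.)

Source frame index: (0×3600 + 8×60 + 1) × 50 + 37 = 24087.
Real time: 24087 / (50) = 24087/50 s.
Target frame: (24087/50) × (60000/1001) = 4129200/143 ≈ 28875.524 → 28876.

frame 28876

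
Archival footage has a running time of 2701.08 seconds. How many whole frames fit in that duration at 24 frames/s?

Frames = 2701.08 × 24 = 1620648/25 ≈ 64825.9200.
Complete frames: 64825.

64825 frames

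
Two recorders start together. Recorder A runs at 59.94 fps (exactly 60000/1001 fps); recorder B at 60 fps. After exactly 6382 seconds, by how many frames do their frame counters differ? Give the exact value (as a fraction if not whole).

A emits 60000/1001 × 6382 = 382920000/1001 frames; B emits 60 × 6382 = 382920.
Difference = 382920/1001 frames (≈ 382.5375); B is ahead of A.

382920/1001 frames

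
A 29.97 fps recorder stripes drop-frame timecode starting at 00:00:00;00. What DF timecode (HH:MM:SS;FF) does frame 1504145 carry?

13:56:28;11

Ten DF minutes hold 17982 frames, so frame 1504145 lies in block 83 (frames 1492506–1510487) with 11639 frames into that block.
The block's first minute is 1800 frames and the rest 1798 each; 11639 frames reaches minute 6, so 83 × 18 + 6 × 2 = 1506 labels have been skipped so far.
Adding those back, label number 1504145 + 1506 = 1505651 at 30 labels/s is 50188 s + 11 f = 13 h 56 min 28 s frame 11, i.e. 13:56:28;11.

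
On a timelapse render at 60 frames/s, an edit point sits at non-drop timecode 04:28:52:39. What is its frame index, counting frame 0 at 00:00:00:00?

frame 967959

Total seconds to the label: (4 × 3600 + 28 × 60 + 52) = 16132.
Frame index = 16132 × 60 + 39 = 967959.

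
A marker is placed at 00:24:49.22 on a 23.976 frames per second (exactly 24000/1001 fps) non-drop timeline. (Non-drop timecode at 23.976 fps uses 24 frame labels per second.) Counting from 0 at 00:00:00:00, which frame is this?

Total seconds to the label: (0 × 3600 + 24 × 60 + 49) = 1489.
Frame index = 1489 × 24 + 22 = 35758.

35758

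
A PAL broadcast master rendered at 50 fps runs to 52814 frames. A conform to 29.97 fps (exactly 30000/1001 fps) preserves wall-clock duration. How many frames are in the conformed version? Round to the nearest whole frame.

31657 frames

Frames at target rate = 52814 × (30000/1001) / (50) = 31688400/1001 ≈ 31656.743.
Nearest whole frame: 31657.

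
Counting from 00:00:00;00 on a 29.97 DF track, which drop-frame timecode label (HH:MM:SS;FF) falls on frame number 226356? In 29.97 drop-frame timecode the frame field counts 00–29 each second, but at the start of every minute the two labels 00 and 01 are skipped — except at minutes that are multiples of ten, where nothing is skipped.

Ten DF minutes hold 17982 frames, so frame 226356 lies in block 12 (frames 215784–233765) with 10572 frames into that block.
The block's first minute is 1800 frames and the rest 1798 each; 10572 frames reaches minute 5, so 12 × 18 + 5 × 2 = 226 labels have been skipped so far.
Adding those back, label number 226356 + 226 = 226582 at 30 labels/s is 7552 s + 22 f = 2 h 5 min 52 s frame 22, i.e. 02:05:52;22.

02:05:52;22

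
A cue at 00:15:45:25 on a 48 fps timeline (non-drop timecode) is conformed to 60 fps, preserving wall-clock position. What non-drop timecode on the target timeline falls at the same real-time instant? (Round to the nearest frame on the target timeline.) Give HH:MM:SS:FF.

00:15:45:31

Source frame index: (0×3600 + 15×60 + 45) × 48 + 25 = 45385.
Real time: 45385 / (48) = 45385/48 s.
Target frame: (45385/48) × (60) = 226925/4 ≈ 56731.250 → 56731.
At 60 labels/s: frame 56731 → 00:15:45:31.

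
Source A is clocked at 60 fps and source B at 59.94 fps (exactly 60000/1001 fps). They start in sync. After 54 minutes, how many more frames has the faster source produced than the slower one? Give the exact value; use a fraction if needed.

194400/1001 frames

54 min = 3240 s.
A emits 60 × 3240 = 194400 frames; B emits 60000/1001 × 3240 = 194400000/1001.
Difference = 194400/1001 frames (≈ 194.2058); B is behind A.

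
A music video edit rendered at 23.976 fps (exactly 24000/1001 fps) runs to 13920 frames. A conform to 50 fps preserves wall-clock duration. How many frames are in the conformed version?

Target frames = source frames × (target rate / source rate) = 13920 × (50)/(24000/1001) = 13920 × 1001/480 = 29029.

29029 frames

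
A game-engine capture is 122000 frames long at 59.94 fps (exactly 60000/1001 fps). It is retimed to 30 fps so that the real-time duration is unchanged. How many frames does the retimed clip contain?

Target frames = source frames × (target rate / source rate) = 122000 × (30)/(60000/1001) = 122000 × 1001/2000 = 61061.

61061 frames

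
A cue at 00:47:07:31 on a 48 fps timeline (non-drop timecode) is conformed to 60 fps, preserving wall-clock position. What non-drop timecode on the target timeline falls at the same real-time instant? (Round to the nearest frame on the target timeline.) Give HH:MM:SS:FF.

Source frame index: (0×3600 + 47×60 + 7) × 48 + 31 = 135727.
Real time: 135727 / (48) = 135727/48 s.
Target frame: (135727/48) × (60) = 678635/4 ≈ 169658.750 → 169659.
At 60 labels/s: frame 169659 → 00:47:07:39.

00:47:07:39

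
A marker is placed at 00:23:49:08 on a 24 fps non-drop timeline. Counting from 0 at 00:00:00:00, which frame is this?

Total seconds to the label: (0 × 3600 + 23 × 60 + 49) = 1429.
Frame index = 1429 × 24 + 8 = 34304.

34304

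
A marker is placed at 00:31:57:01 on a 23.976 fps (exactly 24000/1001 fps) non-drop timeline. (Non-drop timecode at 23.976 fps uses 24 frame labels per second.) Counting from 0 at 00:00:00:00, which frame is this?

46009

Total seconds to the label: (0 × 3600 + 31 × 60 + 57) = 1917.
Frame index = 1917 × 24 + 1 = 46009.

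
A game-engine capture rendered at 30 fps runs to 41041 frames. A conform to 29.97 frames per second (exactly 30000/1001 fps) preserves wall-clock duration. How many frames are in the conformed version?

41000 frames

Target frames = source frames × (target rate / source rate) = 41041 × (30000/1001)/(30) = 41041 × 1000/1001 = 41000.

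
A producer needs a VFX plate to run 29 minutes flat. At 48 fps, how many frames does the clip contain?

29 min = 1740 s.
Frames = 1740 × 48 = 83520.

83520 frames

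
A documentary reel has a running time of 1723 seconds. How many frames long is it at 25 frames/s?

Frames = 1723 × 25 = 43075.

43075 frames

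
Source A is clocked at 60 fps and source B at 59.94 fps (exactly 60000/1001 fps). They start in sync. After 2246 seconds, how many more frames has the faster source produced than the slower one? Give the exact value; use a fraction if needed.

A emits 60 × 2246 = 134760 frames; B emits 60000/1001 × 2246 = 134760000/1001.
Difference = 134760/1001 frames (≈ 134.6254); B is behind A.

134760/1001 frames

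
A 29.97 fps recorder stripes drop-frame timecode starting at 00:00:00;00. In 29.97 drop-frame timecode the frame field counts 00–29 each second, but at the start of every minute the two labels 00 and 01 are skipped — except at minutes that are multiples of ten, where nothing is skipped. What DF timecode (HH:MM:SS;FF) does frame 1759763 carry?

16:18:37;15

Ten DF minutes hold 17982 frames, so frame 1759763 lies in block 97 (frames 1744254–1762235) with 15509 frames into that block.
The block's first minute is 1800 frames and the rest 1798 each; 15509 frames reaches minute 8, so 97 × 18 + 8 × 2 = 1762 labels have been skipped so far.
Adding those back, label number 1759763 + 1762 = 1761525 at 30 labels/s is 58717 s + 15 f = 16 h 18 min 37 s frame 15, i.e. 16:18:37;15.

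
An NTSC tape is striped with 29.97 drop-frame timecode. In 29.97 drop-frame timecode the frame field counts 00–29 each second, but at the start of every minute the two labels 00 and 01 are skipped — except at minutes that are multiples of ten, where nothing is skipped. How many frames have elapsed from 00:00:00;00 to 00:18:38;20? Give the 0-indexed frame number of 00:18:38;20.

Complete 10-minute blocks: 1, each 17982 frames → 17982.
Remaining 8 whole minutes in the current block: 1800 + 7 × 1798 = 14386 frames.
Within the current minute: 38 × 30 + 20 − 2 = 1158 (labels ;00/;01 skipped at this minute). Total = 17982 + 14386 + 1158 = 33526.

33526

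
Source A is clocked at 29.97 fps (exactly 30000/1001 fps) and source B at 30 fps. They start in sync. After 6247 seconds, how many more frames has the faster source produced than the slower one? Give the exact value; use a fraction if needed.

187410/1001 frames

A emits 30000/1001 × 6247 = 187410000/1001 frames; B emits 30 × 6247 = 187410.
Difference = 187410/1001 frames (≈ 187.2228); B is ahead of A.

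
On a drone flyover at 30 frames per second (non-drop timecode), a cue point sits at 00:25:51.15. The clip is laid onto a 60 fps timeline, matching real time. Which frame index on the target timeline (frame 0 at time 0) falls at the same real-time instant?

Source frame index: (0×3600 + 25×60 + 51) × 30 + 15 = 46545.
Real time: 46545 / (30) = 3103/2 s.
Target frame: (3103/2) × (60) = 93090.

frame 93090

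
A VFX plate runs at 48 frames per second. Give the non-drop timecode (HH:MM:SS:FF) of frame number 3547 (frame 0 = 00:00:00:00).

3547 ÷ 48 = 73 full seconds, remainder 43 frames.
73 s = 0 h 1 min 13 s.
Timecode: 00:01:13:43.

00:01:13:43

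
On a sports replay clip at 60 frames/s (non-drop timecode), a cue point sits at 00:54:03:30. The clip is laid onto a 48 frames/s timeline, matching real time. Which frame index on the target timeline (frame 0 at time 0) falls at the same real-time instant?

Source frame index: (0×3600 + 54×60 + 3) × 60 + 30 = 194610.
Real time: 194610 / (60) = 6487/2 s.
Target frame: (6487/2) × (48) = 155688.

frame 155688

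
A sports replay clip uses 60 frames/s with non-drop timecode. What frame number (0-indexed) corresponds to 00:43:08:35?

frame 155315

Total seconds to the label: (0 × 3600 + 43 × 60 + 8) = 2588.
Frame index = 2588 × 60 + 35 = 155315.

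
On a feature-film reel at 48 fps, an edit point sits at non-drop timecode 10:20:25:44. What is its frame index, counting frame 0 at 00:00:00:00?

Total seconds to the label: (10 × 3600 + 20 × 60 + 25) = 37225.
Frame index = 37225 × 48 + 44 = 1786844.

1786844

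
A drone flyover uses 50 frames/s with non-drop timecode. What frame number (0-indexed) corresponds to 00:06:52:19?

frame 20619

Total seconds to the label: (0 × 3600 + 6 × 60 + 52) = 412.
Frame index = 412 × 50 + 19 = 20619.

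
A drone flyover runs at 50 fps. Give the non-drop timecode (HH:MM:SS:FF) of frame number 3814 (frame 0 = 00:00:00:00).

00:01:16:14

3814 ÷ 50 = 76 full seconds, remainder 14 frames.
76 s = 0 h 1 min 16 s.
Timecode: 00:01:16:14.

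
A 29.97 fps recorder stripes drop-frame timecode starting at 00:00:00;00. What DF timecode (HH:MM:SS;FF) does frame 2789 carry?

00:01:33;01

Each 10-minute DF block holds 10 × 60 × 30 − 9 × 2 = 17982 frames. 2789 ÷ 17982 → 0 full blocks, remainder 2789.
Within the partial block the first minute is 1800 frames and each further minute 1798, so 1 further minute boundary passed. Total skipped labels = 18 × 0 + 2 × 1 = 2.
Non-drop label index = 2789 + 2 = 2791; at 30 labels/s that is 00:01:33:01, i.e. DF 00:01:33;01.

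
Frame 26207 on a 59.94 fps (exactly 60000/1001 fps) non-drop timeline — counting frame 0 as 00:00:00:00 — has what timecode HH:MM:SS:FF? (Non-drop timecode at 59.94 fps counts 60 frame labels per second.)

26207 ÷ 60 = 436 full seconds, remainder 47 frames.
436 s = 0 h 7 min 16 s.
Timecode: 00:07:16:47.

00:07:16:47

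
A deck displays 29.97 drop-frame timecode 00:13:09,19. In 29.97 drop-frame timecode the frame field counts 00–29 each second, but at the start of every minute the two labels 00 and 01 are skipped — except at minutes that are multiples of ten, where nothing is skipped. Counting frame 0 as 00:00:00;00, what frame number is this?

23665

Complete 10-minute blocks: 1, each 17982 frames → 17982.
Remaining 3 whole minutes in the current block: 1800 + 2 × 1798 = 5396 frames.
Within the current minute: 9 × 30 + 19 − 2 = 287 (labels ;00/;01 skipped at this minute). Total = 17982 + 5396 + 287 = 23665.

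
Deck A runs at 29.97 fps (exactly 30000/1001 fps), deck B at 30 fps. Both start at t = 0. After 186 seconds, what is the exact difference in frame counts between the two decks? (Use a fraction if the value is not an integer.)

5580/1001 frames

A emits 30000/1001 × 186 = 5580000/1001 frames; B emits 30 × 186 = 5580.
Difference = 5580/1001 frames (≈ 5.5744); B is ahead of A.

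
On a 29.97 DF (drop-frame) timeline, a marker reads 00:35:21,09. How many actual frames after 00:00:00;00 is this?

63575

Complete 10-minute blocks: 3, each 17982 frames → 53946.
Remaining 5 whole minutes in the current block: 1800 + 4 × 1798 = 8992 frames.
Within the current minute: 21 × 30 + 9 − 2 = 637 (labels ;00/;01 skipped at this minute). Total = 53946 + 8992 + 637 = 63575.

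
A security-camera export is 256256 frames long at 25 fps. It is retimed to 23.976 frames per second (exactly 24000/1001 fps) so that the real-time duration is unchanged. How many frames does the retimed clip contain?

245760 frames

Target frames = source frames × (target rate / source rate) = 256256 × (24000/1001)/(25) = 256256 × 960/1001 = 245760.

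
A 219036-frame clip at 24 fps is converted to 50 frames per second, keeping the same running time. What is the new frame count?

Target frames = source frames × (target rate / source rate) = 219036 × (50)/(24) = 219036 × 25/12 = 456325.

456325 frames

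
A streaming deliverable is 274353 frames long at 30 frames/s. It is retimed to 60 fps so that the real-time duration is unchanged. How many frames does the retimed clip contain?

548706 frames

Target frames = source frames × (target rate / source rate) = 274353 × (60)/(30) = 274353 × 2 = 548706.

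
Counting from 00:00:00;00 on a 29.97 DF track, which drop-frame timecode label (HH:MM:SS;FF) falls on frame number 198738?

Ten DF minutes hold 17982 frames, so frame 198738 lies in block 11 (frames 197802–215783) with 936 frames into that block.
The block's first minute is 1800 frames and the rest 1798 each; 936 frames reaches minute 0, so 11 × 18 + 0 × 2 = 198 labels have been skipped so far.
Adding those back, label number 198738 + 198 = 198936 at 30 labels/s is 6631 s + 6 f = 1 h 50 min 31 s frame 6, i.e. 01:50:31;06.

01:50:31;06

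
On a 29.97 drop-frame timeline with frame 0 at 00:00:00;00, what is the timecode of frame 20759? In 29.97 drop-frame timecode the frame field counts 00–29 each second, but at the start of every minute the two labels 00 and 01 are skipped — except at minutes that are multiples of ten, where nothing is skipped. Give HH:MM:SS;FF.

Each 10-minute DF block holds 10 × 60 × 30 − 9 × 2 = 17982 frames. 20759 ÷ 17982 → 1 full block, remainder 2777.
Within the partial block the first minute is 1800 frames and each further minute 1798, so 1 further minute boundary passed. Total skipped labels = 18 × 1 + 2 × 1 = 20.
Non-drop label index = 20759 + 20 = 20779; at 30 labels/s that is 00:11:32:19, i.e. DF 00:11:32;19.

00:11:32;19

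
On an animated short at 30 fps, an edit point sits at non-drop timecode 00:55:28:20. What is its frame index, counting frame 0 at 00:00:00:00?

frame 99860

Total seconds to the label: (0 × 3600 + 55 × 60 + 28) = 3328.
Frame index = 3328 × 30 + 20 = 99860.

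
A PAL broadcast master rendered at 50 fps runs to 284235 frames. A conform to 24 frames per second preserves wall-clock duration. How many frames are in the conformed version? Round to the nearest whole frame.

136433 frames

Frames at target rate = 284235 × (24) / (50) = 682164/5 ≈ 136432.800.
Nearest whole frame: 136433.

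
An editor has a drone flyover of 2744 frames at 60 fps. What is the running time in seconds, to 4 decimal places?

45.7333 seconds

Running time = 2744 × 1/60 = 686/15 s ≈ 45.7333 s.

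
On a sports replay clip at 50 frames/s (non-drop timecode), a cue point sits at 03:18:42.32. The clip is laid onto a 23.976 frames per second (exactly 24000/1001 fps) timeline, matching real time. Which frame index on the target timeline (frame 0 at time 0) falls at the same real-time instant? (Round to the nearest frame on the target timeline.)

frame 285858

Source frame index: (3×3600 + 18×60 + 42) × 50 + 32 = 596132.
Real time: 596132 / (50) = 298066/25 s.
Target frame: (298066/25) × (24000/1001) = 286143360/1001 ≈ 285857.502 → 285858.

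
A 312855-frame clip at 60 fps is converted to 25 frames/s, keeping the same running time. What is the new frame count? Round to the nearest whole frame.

Frames at target rate = 312855 × (25) / (60) = 521425/4 ≈ 130356.250.
Nearest whole frame: 130356.

130356 frames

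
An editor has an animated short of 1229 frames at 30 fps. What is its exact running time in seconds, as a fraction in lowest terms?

Running time = 1229 ÷ (30) = 1229 × 1/30 = 1229/30 s.

1229/30 seconds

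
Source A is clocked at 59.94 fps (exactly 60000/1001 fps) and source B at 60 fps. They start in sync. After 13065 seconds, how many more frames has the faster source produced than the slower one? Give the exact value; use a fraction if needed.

A emits 60000/1001 × 13065 = 60300000/77 frames; B emits 60 × 13065 = 783900.
Difference = 60300/77 frames (≈ 783.1169); B is ahead of A.

60300/77 frames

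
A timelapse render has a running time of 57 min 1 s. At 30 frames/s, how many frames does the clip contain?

102630 frames

57 min 1 s = 3421 s.
Frames = 3421 × 30 = 102630.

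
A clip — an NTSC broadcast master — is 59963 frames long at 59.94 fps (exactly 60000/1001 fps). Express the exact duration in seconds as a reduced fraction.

Running time = 59963 ÷ (60000/1001) = 59963 × 1001/60000 = 60022963/60000 s.

60022963/60000 seconds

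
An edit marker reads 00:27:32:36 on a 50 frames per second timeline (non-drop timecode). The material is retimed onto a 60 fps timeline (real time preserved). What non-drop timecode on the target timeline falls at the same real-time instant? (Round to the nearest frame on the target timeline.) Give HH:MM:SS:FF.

Source frame index: (0×3600 + 27×60 + 32) × 50 + 36 = 82636.
Real time: 82636 / (50) = 41318/25 s.
Target frame: (41318/25) × (60) = 495816/5 ≈ 99163.200 → 99163.
At 60 labels/s: frame 99163 → 00:27:32:43.

00:27:32:43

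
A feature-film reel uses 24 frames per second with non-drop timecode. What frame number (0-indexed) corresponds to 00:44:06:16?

frame 63520

Total seconds to the label: (0 × 3600 + 44 × 60 + 6) = 2646.
Frame index = 2646 × 24 + 16 = 63520.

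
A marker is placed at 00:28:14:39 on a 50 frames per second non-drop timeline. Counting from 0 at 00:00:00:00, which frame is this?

84739

Total seconds to the label: (0 × 3600 + 28 × 60 + 14) = 1694.
Frame index = 1694 × 50 + 39 = 84739.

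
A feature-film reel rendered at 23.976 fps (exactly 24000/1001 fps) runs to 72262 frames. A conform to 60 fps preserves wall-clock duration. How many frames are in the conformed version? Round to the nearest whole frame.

Frames at target rate = 72262 × (60) / (24000/1001) = 36167131/200 ≈ 180835.655.
Nearest whole frame: 180836.

180836 frames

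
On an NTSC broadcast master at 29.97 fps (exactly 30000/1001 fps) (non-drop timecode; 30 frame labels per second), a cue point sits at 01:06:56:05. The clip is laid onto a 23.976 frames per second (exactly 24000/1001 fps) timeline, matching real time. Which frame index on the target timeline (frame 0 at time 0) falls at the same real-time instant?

frame 96388

Source frame index: (1×3600 + 6×60 + 56) × 30 + 5 = 120485.
Real time: 120485 / (30000/1001) = 24121097/6000 s.
Target frame: (24121097/6000) × (24000/1001) = 96388.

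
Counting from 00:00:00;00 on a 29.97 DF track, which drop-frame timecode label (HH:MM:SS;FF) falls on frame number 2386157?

22:06:58;05

Ten DF minutes hold 17982 frames, so frame 2386157 lies in block 132 (frames 2373624–2391605) with 12533 frames into that block.
The block's first minute is 1800 frames and the rest 1798 each; 12533 frames reaches minute 6, so 132 × 18 + 6 × 2 = 2388 labels have been skipped so far.
Adding those back, label number 2386157 + 2388 = 2388545 at 30 labels/s is 79618 s + 5 f = 22 h 6 min 58 s frame 5, i.e. 22:06:58;05.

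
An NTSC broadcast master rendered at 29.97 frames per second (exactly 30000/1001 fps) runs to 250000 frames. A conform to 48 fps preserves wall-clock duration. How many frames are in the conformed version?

400400 frames

Target frames = source frames × (target rate / source rate) = 250000 × (48)/(30000/1001) = 250000 × 1001/625 = 400400.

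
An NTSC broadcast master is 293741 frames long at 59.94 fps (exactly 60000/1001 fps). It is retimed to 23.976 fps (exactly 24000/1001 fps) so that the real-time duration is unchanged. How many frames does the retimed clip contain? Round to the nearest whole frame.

Frames at target rate = 293741 × (24000/1001) / (60000/1001) = 587482/5 ≈ 117496.400.
Nearest whole frame: 117496.

117496 frames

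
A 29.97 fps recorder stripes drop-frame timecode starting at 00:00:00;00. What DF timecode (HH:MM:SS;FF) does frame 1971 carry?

Ten DF minutes hold 17982 frames, so frame 1971 lies in block 0 (frames 0–17981) with 1971 frames into that block.
The block's first minute is 1800 frames and the rest 1798 each; 1971 frames reaches minute 1, so 0 × 18 + 1 × 2 = 2 labels have been skipped so far.
Adding those back, label number 1971 + 2 = 1973 at 30 labels/s is 65 s + 23 f = 0 h 1 min 5 s frame 23, i.e. 00:01:05;23.

00:01:05;23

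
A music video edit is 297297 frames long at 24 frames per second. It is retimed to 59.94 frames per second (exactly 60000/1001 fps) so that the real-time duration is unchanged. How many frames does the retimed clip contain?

742500 frames

Target frames = source frames × (target rate / source rate) = 297297 × (60000/1001)/(24) = 297297 × 2500/1001 = 742500.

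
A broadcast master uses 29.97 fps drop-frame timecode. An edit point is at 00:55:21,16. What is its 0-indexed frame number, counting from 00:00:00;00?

Complete 10-minute blocks: 5, each 17982 frames → 89910.
Remaining 5 whole minutes in the current block: 1800 + 4 × 1798 = 8992 frames.
Within the current minute: 21 × 30 + 16 − 2 = 644 (labels ;00/;01 skipped at this minute). Total = 89910 + 8992 + 644 = 99546.

99546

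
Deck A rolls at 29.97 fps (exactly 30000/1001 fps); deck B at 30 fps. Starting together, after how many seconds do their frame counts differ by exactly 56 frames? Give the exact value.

28028/15 seconds

The gap grows by |30 − 30000/1001| = 30/1001 frames per second.
Time for a 56-frame gap: 56 ÷ (30/1001) = 28028/15 s.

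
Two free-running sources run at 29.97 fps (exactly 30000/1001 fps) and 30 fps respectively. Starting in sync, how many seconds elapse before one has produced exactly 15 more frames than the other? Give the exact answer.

The gap grows by |30 − 30000/1001| = 30/1001 frames per second.
Time for a 15-frame gap: 15 ÷ (30/1001) = 500.5 s.

500.5 seconds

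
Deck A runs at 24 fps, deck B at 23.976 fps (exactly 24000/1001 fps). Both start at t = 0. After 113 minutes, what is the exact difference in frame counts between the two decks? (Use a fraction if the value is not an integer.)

113 min = 6780 s.
A emits 24 × 6780 = 162720 frames; B emits 24000/1001 × 6780 = 162720000/1001.
Difference = 162720/1001 frames (≈ 162.5574); B is behind A.

162720/1001 frames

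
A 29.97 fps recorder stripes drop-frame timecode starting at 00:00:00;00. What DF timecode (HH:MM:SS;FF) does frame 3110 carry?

00:01:43;22

Each 10-minute DF block holds 10 × 60 × 30 − 9 × 2 = 17982 frames. 3110 ÷ 17982 → 0 full blocks, remainder 3110.
Within the partial block the first minute is 1800 frames and each further minute 1798, so 1 further minute boundary passed. Total skipped labels = 18 × 0 + 2 × 1 = 2.
Non-drop label index = 3110 + 2 = 3112; at 30 labels/s that is 00:01:43:22, i.e. DF 00:01:43;22.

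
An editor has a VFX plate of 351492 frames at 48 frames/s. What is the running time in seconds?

7322.75 seconds

Running time = 351492 / (48) = 7322.75 s.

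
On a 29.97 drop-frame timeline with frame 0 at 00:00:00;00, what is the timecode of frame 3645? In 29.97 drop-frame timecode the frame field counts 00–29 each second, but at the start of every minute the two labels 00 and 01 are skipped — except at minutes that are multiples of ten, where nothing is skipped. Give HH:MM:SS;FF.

00:02:01;19

Each 10-minute DF block holds 10 × 60 × 30 − 9 × 2 = 17982 frames. 3645 ÷ 17982 → 0 full blocks, remainder 3645.
Within the partial block the first minute is 1800 frames and each further minute 1798, so 2 further minute boundaries passed. Total skipped labels = 18 × 0 + 2 × 2 = 4.
Non-drop label index = 3645 + 4 = 3649; at 30 labels/s that is 00:02:01:19, i.e. DF 00:02:01;19.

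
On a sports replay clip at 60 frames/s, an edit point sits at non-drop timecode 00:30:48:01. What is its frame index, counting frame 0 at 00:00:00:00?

Total seconds to the label: (0 × 3600 + 30 × 60 + 48) = 1848.
Frame index = 1848 × 60 + 1 = 110881.

110881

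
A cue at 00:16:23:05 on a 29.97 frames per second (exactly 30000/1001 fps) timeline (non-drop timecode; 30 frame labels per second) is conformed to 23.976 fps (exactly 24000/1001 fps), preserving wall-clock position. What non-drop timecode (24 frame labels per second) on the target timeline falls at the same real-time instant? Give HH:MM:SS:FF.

00:16:23:04

Source frame index: (0×3600 + 16×60 + 23) × 30 + 5 = 29495.
Real time: 29495 / (30000/1001) = 5904899/6000 s.
Target frame: (5904899/6000) × (24000/1001) = 23596.
At 24 labels/s: frame 23596 → 00:16:23:04.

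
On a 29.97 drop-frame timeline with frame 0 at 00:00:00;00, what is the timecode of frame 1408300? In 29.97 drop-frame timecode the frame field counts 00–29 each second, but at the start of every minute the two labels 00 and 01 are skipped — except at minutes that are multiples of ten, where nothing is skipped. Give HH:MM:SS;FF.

Each 10-minute DF block holds 10 × 60 × 30 − 9 × 2 = 17982 frames. 1408300 ÷ 17982 → 78 full blocks, remainder 5704.
Within the partial block the first minute is 1800 frames and each further minute 1798, so 3 further minute boundaries passed. Total skipped labels = 18 × 78 + 2 × 3 = 1410.
Non-drop label index = 1408300 + 1410 = 1409710; at 30 labels/s that is 13:03:10:10, i.e. DF 13:03:10;10.

13:03:10;10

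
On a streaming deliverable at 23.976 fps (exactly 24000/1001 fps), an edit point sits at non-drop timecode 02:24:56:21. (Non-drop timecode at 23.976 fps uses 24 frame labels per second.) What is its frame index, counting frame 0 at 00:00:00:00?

frame 208725

Total seconds to the label: (2 × 3600 + 24 × 60 + 56) = 8696.
Frame index = 8696 × 24 + 21 = 208725.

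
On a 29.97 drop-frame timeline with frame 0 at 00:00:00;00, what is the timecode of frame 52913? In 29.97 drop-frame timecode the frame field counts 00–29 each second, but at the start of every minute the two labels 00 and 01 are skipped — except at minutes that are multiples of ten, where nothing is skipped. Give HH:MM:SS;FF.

00:29:25;17

Ten DF minutes hold 17982 frames, so frame 52913 lies in block 2 (frames 35964–53945) with 16949 frames into that block.
The block's first minute is 1800 frames and the rest 1798 each; 16949 frames reaches minute 9, so 2 × 18 + 9 × 2 = 54 labels have been skipped so far.
Adding those back, label number 52913 + 54 = 52967 at 30 labels/s is 1765 s + 17 f = 0 h 29 min 25 s frame 17, i.e. 00:29:25;17.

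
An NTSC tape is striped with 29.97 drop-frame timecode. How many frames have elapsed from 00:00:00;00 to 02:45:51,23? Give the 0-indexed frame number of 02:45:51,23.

Complete 10-minute blocks: 16, each 17982 frames → 287712.
Remaining 5 whole minutes in the current block: 1800 + 4 × 1798 = 8992 frames.
Within the current minute: 51 × 30 + 23 − 2 = 1551 (labels ;00/;01 skipped at this minute). Total = 287712 + 8992 + 1551 = 298255.

298255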